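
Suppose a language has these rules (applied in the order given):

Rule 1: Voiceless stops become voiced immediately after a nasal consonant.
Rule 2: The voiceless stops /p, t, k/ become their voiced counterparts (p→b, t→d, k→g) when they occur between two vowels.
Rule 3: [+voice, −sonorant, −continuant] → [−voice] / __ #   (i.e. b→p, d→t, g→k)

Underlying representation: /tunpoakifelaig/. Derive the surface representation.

Rule 1 (post-nasal voicing): /p/ is a voiceless stop immediately after the nasal /n/, so it voices to [b]. /tunpoakifelaig/ → tunboakifelaig.
Rule 2 (intervocalic voicing): /k/ is a voiceless stop between vowels /a/ and /i/, so it voices to [g]. /tunboakifelaig/ → tunboagifelaig.
Rule 3 (final devoicing): /g/ is a voiced stop in word-final position, so it devoices to [k]. /tunboagifelaig/ → tunboagifelaik.

tunboagifelaik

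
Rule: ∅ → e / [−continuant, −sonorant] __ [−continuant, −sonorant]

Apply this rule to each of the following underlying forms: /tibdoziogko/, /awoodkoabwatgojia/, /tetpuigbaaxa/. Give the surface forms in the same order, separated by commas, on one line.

tibedoziogeko, awoodekoabwategojia, tetepuigebaaxa

/tibdoziogko/: /b/ and /d/ form a stop–stop cluster, so [e] is inserted between them. /g/ and /k/ form a stop–stop cluster, so [e] is inserted between them. → [tibedoziogeko].
/awoodkoabwatgojia/: /d/ and /k/ form a stop–stop cluster, so [e] is inserted between them. /t/ and /g/ form a stop–stop cluster, so [e] is inserted between them. → [awoodekoabwategojia].
/tetpuigbaaxa/: /t/ and /p/ form a stop–stop cluster, so [e] is inserted between them. /g/ and /b/ form a stop–stop cluster, so [e] is inserted between them. → [tetepuigebaaxa].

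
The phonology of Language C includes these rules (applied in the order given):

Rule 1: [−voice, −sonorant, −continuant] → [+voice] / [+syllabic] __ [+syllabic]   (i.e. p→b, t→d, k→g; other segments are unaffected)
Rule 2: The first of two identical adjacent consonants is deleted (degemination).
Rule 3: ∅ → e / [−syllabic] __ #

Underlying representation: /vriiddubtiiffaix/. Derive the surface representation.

Rule 1 (intervocalic voicing): no segment meets the environment; /vriiddubtiiffaix/ is unchanged.
Rule 2 (degemination): /dd/ is a geminate; the first /d/ deletes. /ff/ is a geminate; the first /f/ deletes. /vriiddubtiiffaix/ → vriidubtiifaix.
Rule 3 (final e-epenthesis): the form ends in the consonant /x/, so [e] is inserted word-finally. /vriidubtiifaix/ → vriidubtiifaixe.

vriidubtiifaixe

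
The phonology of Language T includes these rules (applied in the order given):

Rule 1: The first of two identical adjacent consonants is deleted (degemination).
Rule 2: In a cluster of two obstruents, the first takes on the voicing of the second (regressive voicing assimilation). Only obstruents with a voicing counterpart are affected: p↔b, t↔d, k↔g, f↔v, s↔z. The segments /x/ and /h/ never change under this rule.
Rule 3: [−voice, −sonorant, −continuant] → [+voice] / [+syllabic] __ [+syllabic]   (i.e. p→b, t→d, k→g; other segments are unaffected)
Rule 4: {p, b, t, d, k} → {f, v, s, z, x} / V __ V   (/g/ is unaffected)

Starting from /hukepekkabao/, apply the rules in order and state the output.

hugevegavao

Rule 1 (degemination): /kk/ is a geminate; the first /k/ deletes. /hukepekkabao/ → hukepekabao.
Rule 2 (regressive voicing assimilation): no segment meets the environment; /hukepekabao/ is unchanged.
Rule 3 (intervocalic voicing): /k/ is a voiceless stop between vowels /u/ and /e/, so it voices to [g]. /p/ is a voiceless stop between vowels /e/ and /e/, so it voices to [b]. /k/ is a voiceless stop between vowels /e/ and /a/, so it voices to [g]. /hukepekabao/ → hugebegabao.
Rule 4 (intervocalic spirantization): /b/ is a stop between vowels /e/ and /e/, so it spirantizes to the fricative [v]. /b/ is a stop between vowels /a/ and /a/, so it spirantizes to the fricative [v]. /hugebegabao/ → hugevegavao.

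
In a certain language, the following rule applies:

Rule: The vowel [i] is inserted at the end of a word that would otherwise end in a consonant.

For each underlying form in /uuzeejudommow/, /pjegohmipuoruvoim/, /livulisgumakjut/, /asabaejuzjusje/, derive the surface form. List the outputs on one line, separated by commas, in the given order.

uuzeejudommowi, pjegohmipuoruvoimi, livulisgumakjuti, asabaejuzjusje

/uuzeejudommow/: the form ends in the consonant /w/, so [i] is inserted word-finally. → [uuzeejudommowi].
/pjegohmipuoruvoim/: the form ends in the consonant /m/, so [i] is inserted word-finally. → [pjegohmipuoruvoimi].
/livulisgumakjut/: the form ends in the consonant /t/, so [i] is inserted word-finally. → [livulisgumakjuti].
/asabaejuzjusje/: the rule's environment is not met; surfaces unchanged as [asabaejuzjusje].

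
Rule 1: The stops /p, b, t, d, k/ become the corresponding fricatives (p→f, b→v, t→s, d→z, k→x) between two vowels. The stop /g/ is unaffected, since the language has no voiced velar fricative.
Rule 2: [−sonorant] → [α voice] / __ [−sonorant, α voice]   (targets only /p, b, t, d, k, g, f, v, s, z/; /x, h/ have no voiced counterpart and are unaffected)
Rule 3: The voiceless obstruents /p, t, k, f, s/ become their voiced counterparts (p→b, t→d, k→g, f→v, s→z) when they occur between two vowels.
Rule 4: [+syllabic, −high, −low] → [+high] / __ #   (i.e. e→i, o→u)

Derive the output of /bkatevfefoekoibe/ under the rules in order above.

Rule 1 (intervocalic spirantization): /t/ is a stop between vowels /a/ and /e/, so it spirantizes to the fricative [s]. /k/ is a stop between vowels /e/ and /o/, so it spirantizes to the fricative [x]. /b/ is a stop between vowels /i/ and /e/, so it spirantizes to the fricative [v]. /bkatevfefoekoibe/ → bkasevfefoexoive.
Rule 2 (regressive voicing assimilation): /b/ precedes the voiceless obstruent /k/, so it devoices to [p] by assimilation. /v/ precedes the voiceless obstruent /f/, so it devoices to [f] by assimilation. /bkasevfefoexoive/ → pkaseffefoexoive.
Rule 3 (intervocalic voicing): /s/ is a voiceless obstruent between vowels /a/ and /e/, so it voices to [z]. /f/ is a voiceless obstruent between vowels /e/ and /o/, so it voices to [v]. /pkaseffefoexoive/ → pkazeffevoexoive.
Rule 4 (final vowel raising): /e/ is a mid vowel in word-final position, so it raises to [i]. /pkazeffevoexoive/ → pkazeffevoexoivi.

pkazeffevoexoivi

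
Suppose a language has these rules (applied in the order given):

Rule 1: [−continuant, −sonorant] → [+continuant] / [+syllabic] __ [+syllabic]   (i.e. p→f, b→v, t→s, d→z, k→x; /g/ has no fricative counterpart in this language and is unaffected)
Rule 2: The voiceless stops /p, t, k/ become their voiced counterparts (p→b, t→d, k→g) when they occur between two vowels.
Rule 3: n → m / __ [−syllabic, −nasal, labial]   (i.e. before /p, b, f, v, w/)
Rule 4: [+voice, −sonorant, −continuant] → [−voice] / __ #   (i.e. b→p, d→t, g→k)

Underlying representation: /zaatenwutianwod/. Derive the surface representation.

zaasemwusiamwot

Rule 1 (intervocalic spirantization): /t/ is a stop between vowels /a/ and /e/, so it spirantizes to the fricative [s]. /t/ is a stop between vowels /u/ and /i/, so it spirantizes to the fricative [s]. /zaatenwutianwod/ → zaasenwusianwod.
Rule 2 (intervocalic voicing): no segment meets the environment; /zaasenwusianwod/ is unchanged.
Rule 3 (nasal place assimilation): /n/ precedes the labial consonant /w/, so it assimilates in place to [m]. /n/ precedes the labial consonant /w/, so it assimilates in place to [m]. /zaasenwusianwod/ → zaasemwusiamwod.
Rule 4 (final devoicing): /d/ is a voiced stop in word-final position, so it devoices to [t]. /zaasemwusiamwod/ → zaasemwusiamwot.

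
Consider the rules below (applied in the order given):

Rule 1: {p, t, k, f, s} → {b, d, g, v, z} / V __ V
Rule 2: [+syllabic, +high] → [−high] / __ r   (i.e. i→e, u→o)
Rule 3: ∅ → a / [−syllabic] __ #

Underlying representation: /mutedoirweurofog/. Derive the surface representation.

mudedoerweorovoga

Rule 1 (intervocalic voicing): /t/ is a voiceless obstruent between vowels /u/ and /e/, so it voices to [d]. /f/ is a voiceless obstruent between vowels /o/ and /o/, so it voices to [v]. /mutedoirweurofog/ → mudedoirweurovog.
Rule 2 (pre-rhotic lowering): /i/ is a high vowel immediately before /r/, so it lowers to [e]. /u/ is a high vowel immediately before /r/, so it lowers to [o]. /mudedoirweurovog/ → mudedoerweorovog.
Rule 3 (final a-epenthesis): the form ends in the consonant /g/, so [a] is inserted word-finally. /mudedoerweorovog/ → mudedoerweorovoga.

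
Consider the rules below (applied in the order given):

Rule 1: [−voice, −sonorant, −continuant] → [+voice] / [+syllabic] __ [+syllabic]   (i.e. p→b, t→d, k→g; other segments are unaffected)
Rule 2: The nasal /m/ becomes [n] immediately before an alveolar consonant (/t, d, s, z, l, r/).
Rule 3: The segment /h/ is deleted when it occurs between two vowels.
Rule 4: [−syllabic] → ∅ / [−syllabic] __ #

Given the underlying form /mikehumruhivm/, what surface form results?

Rule 1 (intervocalic voicing): /k/ is a voiceless stop between vowels /i/ and /e/, so it voices to [g]. /mikehumruhivm/ → migehumruhivm.
Rule 2 (nasal place assimilation): /m/ precedes the alveolar consonant /r/, so it assimilates in place to [n]. /migehumruhivm/ → migehunruhivm.
Rule 3 (intervocalic h-deletion): /h/ occurs between vowels /e/ and /u/, so it deletes. /h/ occurs between vowels /u/ and /i/, so it deletes. /migehunruhivm/ → migeunruivm.
Rule 4 (final cluster simplification): /m/ is the second consonant of a word-final cluster /vm/, so it deletes. /migeunruivm/ → migeunruiv.

migeunruiv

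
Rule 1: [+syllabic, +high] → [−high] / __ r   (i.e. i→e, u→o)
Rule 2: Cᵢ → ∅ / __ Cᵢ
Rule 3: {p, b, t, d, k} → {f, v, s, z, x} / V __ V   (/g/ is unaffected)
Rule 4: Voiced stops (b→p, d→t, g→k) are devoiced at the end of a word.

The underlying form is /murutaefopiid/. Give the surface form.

Rule 1 (pre-rhotic lowering): /u/ is a high vowel immediately before /r/, so it lowers to [o]. /murutaefopiid/ → morutaefopiid.
Rule 2 (degemination): no segment meets the environment; /morutaefopiid/ is unchanged.
Rule 3 (intervocalic spirantization): /t/ is a stop between vowels /u/ and /a/, so it spirantizes to the fricative [s]. /p/ is a stop between vowels /o/ and /i/, so it spirantizes to the fricative [f]. /morutaefopiid/ → morusaefofiid.
Rule 4 (final devoicing): /d/ is a voiced stop in word-final position, so it devoices to [t]. /morusaefofiid/ → morusaefofiit.

morusaefofiit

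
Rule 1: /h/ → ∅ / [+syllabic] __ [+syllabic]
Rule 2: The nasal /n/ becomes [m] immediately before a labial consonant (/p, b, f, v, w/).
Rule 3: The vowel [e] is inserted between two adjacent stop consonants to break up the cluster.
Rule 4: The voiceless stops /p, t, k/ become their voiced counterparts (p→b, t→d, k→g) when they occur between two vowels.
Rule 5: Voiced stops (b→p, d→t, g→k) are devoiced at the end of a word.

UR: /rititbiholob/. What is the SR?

rididebiolop

Rule 1 (intervocalic h-deletion): /h/ occurs between vowels /i/ and /o/, so it deletes. /rititbiholob/ → rititbiolob.
Rule 2 (nasal place assimilation): no segment meets the environment; /rititbiolob/ is unchanged.
Rule 3 (stop-cluster e-epenthesis): /t/ and /b/ form a stop–stop cluster, so [e] is inserted between them. /rititbiolob/ → rititebiolob.
Rule 4 (intervocalic voicing): /t/ is a voiceless stop between vowels /i/ and /i/, so it voices to [d]. /t/ is a voiceless stop between vowels /i/ and /e/, so it voices to [d]. /rititebiolob/ → rididebiolob.
Rule 5 (final devoicing): /b/ is a voiced stop in word-final position, so it devoices to [p]. /rididebiolob/ → rididebiolop.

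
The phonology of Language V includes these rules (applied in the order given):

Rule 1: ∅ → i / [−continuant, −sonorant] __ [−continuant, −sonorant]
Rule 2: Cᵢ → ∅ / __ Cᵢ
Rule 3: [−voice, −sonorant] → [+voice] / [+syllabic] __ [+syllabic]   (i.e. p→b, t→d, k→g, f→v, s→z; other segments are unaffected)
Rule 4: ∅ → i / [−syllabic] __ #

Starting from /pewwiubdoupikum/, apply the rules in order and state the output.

Rule 1 (stop-cluster i-epenthesis): /b/ and /d/ form a stop–stop cluster, so [i] is inserted between them. /pewwiubdoupikum/ → pewwiubidoupikum.
Rule 2 (degemination): /ww/ is a geminate; the first /w/ deletes. /pewwiubidoupikum/ → pewiubidoupikum.
Rule 3 (intervocalic voicing): /p/ is a voiceless obstruent between vowels /u/ and /i/, so it voices to [b]. /k/ is a voiceless obstruent between vowels /i/ and /u/, so it voices to [g]. /pewiubidoupikum/ → pewiubidoubigum.
Rule 4 (final i-epenthesis): the form ends in the consonant /m/, so [i] is inserted word-finally. /pewiubidoubigum/ → pewiubidoubigumi.

pewiubidoubigumi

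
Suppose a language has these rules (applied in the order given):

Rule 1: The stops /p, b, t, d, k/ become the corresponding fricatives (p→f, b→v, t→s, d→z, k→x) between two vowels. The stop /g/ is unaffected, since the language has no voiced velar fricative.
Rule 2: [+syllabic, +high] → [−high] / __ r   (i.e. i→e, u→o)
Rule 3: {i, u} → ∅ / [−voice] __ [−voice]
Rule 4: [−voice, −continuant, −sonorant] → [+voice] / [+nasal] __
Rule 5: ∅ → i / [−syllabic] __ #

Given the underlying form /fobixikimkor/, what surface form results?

fovixximgori

Rule 1 (intervocalic spirantization): /b/ is a stop between vowels /o/ and /i/, so it spirantizes to the fricative [v]. /k/ is a stop between vowels /i/ and /i/, so it spirantizes to the fricative [x]. /fobixikimkor/ → fovixiximkor.
Rule 2 (pre-rhotic lowering): no segment meets the environment; /fovixiximkor/ is unchanged.
Rule 3 (high vowel syncope): /i/ is a high vowel flanked by voiceless consonants /x/ and /x/, so it deletes. /fovixiximkor/ → fovixximkor.
Rule 4 (post-nasal voicing): /k/ is a voiceless stop immediately after the nasal /m/, so it voices to [g]. /fovixximkor/ → fovixximgor.
Rule 5 (final i-epenthesis): the form ends in the consonant /r/, so [i] is inserted word-finally. /fovixximgor/ → fovixximgori.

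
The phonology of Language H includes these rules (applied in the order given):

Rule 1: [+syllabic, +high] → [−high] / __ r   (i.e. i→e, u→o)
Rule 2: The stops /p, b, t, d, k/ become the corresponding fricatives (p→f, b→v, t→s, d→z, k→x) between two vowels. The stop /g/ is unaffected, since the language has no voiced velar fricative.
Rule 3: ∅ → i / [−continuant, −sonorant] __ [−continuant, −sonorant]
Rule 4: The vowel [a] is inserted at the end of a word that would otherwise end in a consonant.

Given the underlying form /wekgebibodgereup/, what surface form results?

Rule 1 (pre-rhotic lowering): no segment meets the environment; /wekgebibodgereup/ is unchanged.
Rule 2 (intervocalic spirantization): /b/ is a stop between vowels /e/ and /i/, so it spirantizes to the fricative [v]. /b/ is a stop between vowels /i/ and /o/, so it spirantizes to the fricative [v]. /wekgebibodgereup/ → wekgevivodgereup.
Rule 3 (stop-cluster i-epenthesis): /k/ and /g/ form a stop–stop cluster, so [i] is inserted between them. /d/ and /g/ form a stop–stop cluster, so [i] is inserted between them. /wekgevivodgereup/ → wekigevivodigereup.
Rule 4 (final a-epenthesis): the form ends in the consonant /p/, so [a] is inserted word-finally. /wekigevivodigereup/ → wekigevivodigereupa.

wekigevivodigereupa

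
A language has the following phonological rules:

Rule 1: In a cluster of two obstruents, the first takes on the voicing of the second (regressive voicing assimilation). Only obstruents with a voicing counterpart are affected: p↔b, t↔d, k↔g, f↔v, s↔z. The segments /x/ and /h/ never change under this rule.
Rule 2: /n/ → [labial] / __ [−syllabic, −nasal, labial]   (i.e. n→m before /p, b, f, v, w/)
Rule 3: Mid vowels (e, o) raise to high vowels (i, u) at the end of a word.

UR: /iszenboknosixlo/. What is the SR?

Rule 1 (regressive voicing assimilation): /s/ precedes the voiced obstruent /z/, so it voices to [z] by assimilation. /iszenboknosixlo/ → izzenboknosixlo.
Rule 2 (nasal place assimilation): /n/ precedes the labial consonant /b/, so it assimilates in place to [m]. /izzenboknosixlo/ → izzemboknosixlo.
Rule 3 (final vowel raising): /o/ is a mid vowel in word-final position, so it raises to [u]. /izzemboknosixlo/ → izzemboknosixlu.

izzemboknosixlu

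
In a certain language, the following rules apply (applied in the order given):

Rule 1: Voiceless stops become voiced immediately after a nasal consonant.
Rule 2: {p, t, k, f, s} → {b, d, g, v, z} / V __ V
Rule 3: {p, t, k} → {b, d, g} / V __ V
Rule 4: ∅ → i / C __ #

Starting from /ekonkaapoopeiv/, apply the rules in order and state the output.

Rule 1 (post-nasal voicing): /k/ is a voiceless stop immediately after the nasal /n/, so it voices to [g]. /ekonkaapoopeiv/ → ekongaapoopeiv.
Rule 2 (intervocalic voicing): /k/ is a voiceless obstruent between vowels /e/ and /o/, so it voices to [g]. /p/ is a voiceless obstruent between vowels /a/ and /o/, so it voices to [b]. /p/ is a voiceless obstruent between vowels /o/ and /e/, so it voices to [b]. /ekongaapoopeiv/ → egongaaboobeiv.
Rule 3 (intervocalic voicing): no segment meets the environment; /egongaaboobeiv/ is unchanged.
Rule 4 (final i-epenthesis): the form ends in the consonant /v/, so [i] is inserted word-finally. /egongaaboobeiv/ → egongaaboobeivi.

egongaaboobeivi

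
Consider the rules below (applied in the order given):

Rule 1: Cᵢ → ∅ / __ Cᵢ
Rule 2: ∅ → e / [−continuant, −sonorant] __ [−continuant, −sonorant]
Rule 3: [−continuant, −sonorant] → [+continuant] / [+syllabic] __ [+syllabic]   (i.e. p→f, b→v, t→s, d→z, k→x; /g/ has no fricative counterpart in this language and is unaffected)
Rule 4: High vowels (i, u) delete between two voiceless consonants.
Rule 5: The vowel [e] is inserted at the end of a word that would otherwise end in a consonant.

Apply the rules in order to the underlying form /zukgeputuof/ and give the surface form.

zuxegefsuofe

Rule 1 (degemination): no segment meets the environment; /zukgeputuof/ is unchanged.
Rule 2 (stop-cluster e-epenthesis): /k/ and /g/ form a stop–stop cluster, so [e] is inserted between them. /zukgeputuof/ → zukegeputuof.
Rule 3 (intervocalic spirantization): /k/ is a stop between vowels /u/ and /e/, so it spirantizes to the fricative [x]. /p/ is a stop between vowels /e/ and /u/, so it spirantizes to the fricative [f]. /t/ is a stop between vowels /u/ and /u/, so it spirantizes to the fricative [s]. /zukegeputuof/ → zuxegefusuof.
Rule 4 (high vowel syncope): /u/ is a high vowel flanked by voiceless consonants /f/ and /s/, so it deletes. /zuxegefusuof/ → zuxegefsuof.
Rule 5 (final e-epenthesis): the form ends in the consonant /f/, so [e] is inserted word-finally. /zuxegefsuof/ → zuxegefsuofe.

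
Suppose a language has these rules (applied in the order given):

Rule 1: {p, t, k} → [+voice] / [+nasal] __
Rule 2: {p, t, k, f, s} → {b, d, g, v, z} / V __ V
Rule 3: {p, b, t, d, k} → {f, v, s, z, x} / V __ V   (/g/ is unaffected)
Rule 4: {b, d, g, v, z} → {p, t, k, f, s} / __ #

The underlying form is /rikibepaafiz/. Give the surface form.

rigivevaavis

Rule 1 (post-nasal voicing): no segment meets the environment; /rikibepaafiz/ is unchanged.
Rule 2 (intervocalic voicing): /k/ is a voiceless obstruent between vowels /i/ and /i/, so it voices to [g]. /p/ is a voiceless obstruent between vowels /e/ and /a/, so it voices to [b]. /f/ is a voiceless obstruent between vowels /a/ and /i/, so it voices to [v]. /rikibepaafiz/ → rigibebaaviz.
Rule 3 (intervocalic spirantization): /b/ is a stop between vowels /i/ and /e/, so it spirantizes to the fricative [v]. /b/ is a stop between vowels /e/ and /a/, so it spirantizes to the fricative [v]. /rigibebaaviz/ → rigivevaaviz.
Rule 4 (final devoicing): /z/ is a voiced obstruent in word-final position, so it devoices to [s]. /rigivevaaviz/ → rigivevaavis.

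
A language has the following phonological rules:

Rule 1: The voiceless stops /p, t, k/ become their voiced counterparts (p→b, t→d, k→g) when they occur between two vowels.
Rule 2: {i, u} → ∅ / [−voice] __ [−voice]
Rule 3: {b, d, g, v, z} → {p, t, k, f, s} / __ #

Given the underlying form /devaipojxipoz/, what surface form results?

devaibojxibos

Rule 1 (intervocalic voicing): /p/ is a voiceless stop between vowels /i/ and /o/, so it voices to [b]. /p/ is a voiceless stop between vowels /i/ and /o/, so it voices to [b]. /devaipojxipoz/ → devaibojxiboz.
Rule 2 (high vowel syncope): no segment meets the environment; /devaibojxiboz/ is unchanged.
Rule 3 (final devoicing): /z/ is a voiced obstruent in word-final position, so it devoices to [s]. /devaibojxiboz/ → devaibojxibos.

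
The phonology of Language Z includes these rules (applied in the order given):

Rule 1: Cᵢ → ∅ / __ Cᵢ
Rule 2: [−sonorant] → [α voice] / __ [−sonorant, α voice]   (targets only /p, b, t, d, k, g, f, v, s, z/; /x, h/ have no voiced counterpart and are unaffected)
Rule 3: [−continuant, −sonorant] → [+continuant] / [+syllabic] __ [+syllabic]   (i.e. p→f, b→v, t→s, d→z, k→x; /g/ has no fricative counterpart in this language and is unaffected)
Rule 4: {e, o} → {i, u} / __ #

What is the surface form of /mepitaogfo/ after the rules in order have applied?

Rule 1 (degemination): no segment meets the environment; /mepitaogfo/ is unchanged.
Rule 2 (regressive voicing assimilation): /g/ precedes the voiceless obstruent /f/, so it devoices to [k] by assimilation. /mepitaogfo/ → mepitaokfo.
Rule 3 (intervocalic spirantization): /p/ is a stop between vowels /e/ and /i/, so it spirantizes to the fricative [f]. /t/ is a stop between vowels /i/ and /a/, so it spirantizes to the fricative [s]. /mepitaokfo/ → mefisaokfo.
Rule 4 (final vowel raising): /o/ is a mid vowel in word-final position, so it raises to [u]. /mefisaokfo/ → mefisaokfu.

mefisaokfu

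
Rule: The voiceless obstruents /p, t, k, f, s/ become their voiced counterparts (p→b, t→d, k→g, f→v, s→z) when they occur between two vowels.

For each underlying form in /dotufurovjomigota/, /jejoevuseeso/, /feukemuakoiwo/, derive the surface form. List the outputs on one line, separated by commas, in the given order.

doduvurovjomigoda, jejoevuzeezo, feugemuagoiwo

/dotufurovjomigota/: /t/ is a voiceless obstruent between vowels /o/ and /u/, so it voices to [d]. /f/ is a voiceless obstruent between vowels /u/ and /u/, so it voices to [v]. /t/ is a voiceless obstruent between vowels /o/ and /a/, so it voices to [d]. → [doduvurovjomigoda].
/jejoevuseeso/: /s/ is a voiceless obstruent between vowels /u/ and /e/, so it voices to [z]. /s/ is a voiceless obstruent between vowels /e/ and /o/, so it voices to [z]. → [jejoevuzeezo].
/feukemuakoiwo/: /k/ is a voiceless obstruent between vowels /u/ and /e/, so it voices to [g]. /k/ is a voiceless obstruent between vowels /a/ and /o/, so it voices to [g]. → [feugemuagoiwo].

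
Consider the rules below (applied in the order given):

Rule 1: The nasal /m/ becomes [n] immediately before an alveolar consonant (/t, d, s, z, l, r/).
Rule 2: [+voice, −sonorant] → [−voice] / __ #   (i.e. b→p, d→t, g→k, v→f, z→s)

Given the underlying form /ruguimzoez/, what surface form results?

Rule 1 (nasal place assimilation): /m/ precedes the alveolar consonant /z/, so it assimilates in place to [n]. /ruguimzoez/ → ruguinzoez.
Rule 2 (final devoicing): /z/ is a voiced obstruent in word-final position, so it devoices to [s]. /ruguinzoez/ → ruguinzoes.

ruguinzoes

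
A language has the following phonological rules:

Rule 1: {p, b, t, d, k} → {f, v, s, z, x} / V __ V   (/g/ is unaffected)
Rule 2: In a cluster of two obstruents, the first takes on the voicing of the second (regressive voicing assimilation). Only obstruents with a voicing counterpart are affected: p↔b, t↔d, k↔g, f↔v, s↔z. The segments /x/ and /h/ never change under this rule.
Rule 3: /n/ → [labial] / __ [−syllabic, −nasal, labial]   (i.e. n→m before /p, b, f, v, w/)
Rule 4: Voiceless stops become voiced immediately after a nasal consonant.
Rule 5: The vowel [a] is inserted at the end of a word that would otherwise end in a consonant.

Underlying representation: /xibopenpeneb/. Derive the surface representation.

xivofembeneba

Rule 1 (intervocalic spirantization): /b/ is a stop between vowels /i/ and /o/, so it spirantizes to the fricative [v]. /p/ is a stop between vowels /o/ and /e/, so it spirantizes to the fricative [f]. /xibopenpeneb/ → xivofenpeneb.
Rule 2 (regressive voicing assimilation): no segment meets the environment; /xivofenpeneb/ is unchanged.
Rule 3 (nasal place assimilation): /n/ precedes the labial consonant /p/, so it assimilates in place to [m]. /xivofenpeneb/ → xivofempeneb.
Rule 4 (post-nasal voicing): /p/ is a voiceless stop immediately after the nasal /m/, so it voices to [b]. /xivofempeneb/ → xivofembeneb.
Rule 5 (final a-epenthesis): the form ends in the consonant /b/, so [a] is inserted word-finally. /xivofembeneb/ → xivofembeneba.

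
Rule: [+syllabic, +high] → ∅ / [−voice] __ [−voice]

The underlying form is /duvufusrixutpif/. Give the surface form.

duvufsrixtpf

/u/ is a high vowel flanked by voiceless consonants /f/ and /s/, so it deletes.
/u/ is a high vowel flanked by voiceless consonants /x/ and /t/, so it deletes.
/i/ is a high vowel flanked by voiceless consonants /p/ and /f/, so it deletes.
Surface form: [duvufsrixtpf].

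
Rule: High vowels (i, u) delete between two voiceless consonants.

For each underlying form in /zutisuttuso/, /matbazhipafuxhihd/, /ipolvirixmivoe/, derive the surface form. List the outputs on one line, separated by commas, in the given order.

zutsttso, matbazhpafxhhd, ipolvirixmivoe

/zutisuttuso/: /i/ is a high vowel flanked by voiceless consonants /t/ and /s/, so it deletes. /u/ is a high vowel flanked by voiceless consonants /s/ and /t/, so it deletes. /u/ is a high vowel flanked by voiceless consonants /t/ and /s/, so it deletes. → [zutsttso].
/matbazhipafuxhihd/: /i/ is a high vowel flanked by voiceless consonants /h/ and /p/, so it deletes. /u/ is a high vowel flanked by voiceless consonants /f/ and /x/, so it deletes. /i/ is a high vowel flanked by voiceless consonants /h/ and /h/, so it deletes. → [matbazhpafxhhd].
/ipolvirixmivoe/: the rule's environment is not met; surfaces unchanged as [ipolvirixmivoe].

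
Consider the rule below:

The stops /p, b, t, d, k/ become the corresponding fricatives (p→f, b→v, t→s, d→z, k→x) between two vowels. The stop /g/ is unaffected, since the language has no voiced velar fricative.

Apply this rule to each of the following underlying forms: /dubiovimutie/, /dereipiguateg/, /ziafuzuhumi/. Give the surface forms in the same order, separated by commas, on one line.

/dubiovimutie/: /b/ is a stop between vowels /u/ and /i/, so it spirantizes to the fricative [v]. /t/ is a stop between vowels /u/ and /i/, so it spirantizes to the fricative [s]. → [duviovimusie].
/dereipiguateg/: /p/ is a stop between vowels /i/ and /i/, so it spirantizes to the fricative [f]. /t/ is a stop between vowels /a/ and /e/, so it spirantizes to the fricative [s]. → [dereifiguaseg].
/ziafuzuhumi/: the rule's environment is not met; surfaces unchanged as [ziafuzuhumi].

duviovimusie, dereifiguaseg, ziafuzuhumi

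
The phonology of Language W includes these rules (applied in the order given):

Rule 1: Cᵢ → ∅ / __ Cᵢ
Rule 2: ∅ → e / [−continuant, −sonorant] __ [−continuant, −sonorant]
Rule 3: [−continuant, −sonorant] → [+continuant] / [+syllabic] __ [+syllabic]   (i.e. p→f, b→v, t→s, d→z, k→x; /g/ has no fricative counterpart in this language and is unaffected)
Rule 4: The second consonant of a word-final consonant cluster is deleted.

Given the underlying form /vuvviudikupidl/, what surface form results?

Rule 1 (degemination): /vv/ is a geminate; the first /v/ deletes. /vuvviudikupidl/ → vuviudikupidl.
Rule 2 (stop-cluster e-epenthesis): no segment meets the environment; /vuviudikupidl/ is unchanged.
Rule 3 (intervocalic spirantization): /d/ is a stop between vowels /u/ and /i/, so it spirantizes to the fricative [z]. /k/ is a stop between vowels /i/ and /u/, so it spirantizes to the fricative [x]. /p/ is a stop between vowels /u/ and /i/, so it spirantizes to the fricative [f]. /vuviudikupidl/ → vuviuzixufidl.
Rule 4 (final cluster simplification): /l/ is the second consonant of a word-final cluster /dl/, so it deletes. /vuviuzixufidl/ → vuviuzixufid.

vuviuzixufid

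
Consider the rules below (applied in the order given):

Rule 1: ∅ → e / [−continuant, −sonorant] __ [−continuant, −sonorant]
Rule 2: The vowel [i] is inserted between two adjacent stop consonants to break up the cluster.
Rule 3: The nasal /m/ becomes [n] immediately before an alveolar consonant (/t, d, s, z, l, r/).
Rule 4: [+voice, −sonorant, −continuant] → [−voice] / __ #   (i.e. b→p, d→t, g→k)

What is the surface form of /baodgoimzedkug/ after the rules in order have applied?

Rule 1 (stop-cluster e-epenthesis): /d/ and /g/ form a stop–stop cluster, so [e] is inserted between them. /d/ and /k/ form a stop–stop cluster, so [e] is inserted between them. /baodgoimzedkug/ → baodegoimzedekug.
Rule 2 (stop-cluster i-epenthesis): no segment meets the environment; /baodegoimzedekug/ is unchanged.
Rule 3 (nasal place assimilation): /m/ precedes the alveolar consonant /z/, so it assimilates in place to [n]. /baodegoimzedekug/ → baodegoinzedekug.
Rule 4 (final devoicing): /g/ is a voiced stop in word-final position, so it devoices to [k]. /baodegoinzedekug/ → baodegoinzedekuk.

baodegoinzedekuk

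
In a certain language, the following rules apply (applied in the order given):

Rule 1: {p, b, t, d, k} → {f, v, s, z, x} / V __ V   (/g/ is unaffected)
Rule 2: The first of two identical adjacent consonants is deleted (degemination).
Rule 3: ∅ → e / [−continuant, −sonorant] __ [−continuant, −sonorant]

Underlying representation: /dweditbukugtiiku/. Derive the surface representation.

Rule 1 (intervocalic spirantization): /d/ is a stop between vowels /e/ and /i/, so it spirantizes to the fricative [z]. /k/ is a stop between vowels /u/ and /u/, so it spirantizes to the fricative [x]. /k/ is a stop between vowels /i/ and /u/, so it spirantizes to the fricative [x]. /dweditbukugtiiku/ → dwezitbuxugtiixu.
Rule 2 (degemination): no segment meets the environment; /dwezitbuxugtiixu/ is unchanged.
Rule 3 (stop-cluster e-epenthesis): /t/ and /b/ form a stop–stop cluster, so [e] is inserted between them. /g/ and /t/ form a stop–stop cluster, so [e] is inserted between them. /dwezitbuxugtiixu/ → dwezitebuxugetiixu.

dwezitebuxugetiixu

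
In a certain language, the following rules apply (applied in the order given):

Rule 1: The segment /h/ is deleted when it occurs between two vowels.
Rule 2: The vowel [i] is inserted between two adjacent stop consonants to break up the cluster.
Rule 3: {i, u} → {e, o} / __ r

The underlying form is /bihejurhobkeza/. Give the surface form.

Rule 1 (intervocalic h-deletion): /h/ occurs between vowels /i/ and /e/, so it deletes. /bihejurhobkeza/ → biejurhobkeza.
Rule 2 (stop-cluster i-epenthesis): /b/ and /k/ form a stop–stop cluster, so [i] is inserted between them. /biejurhobkeza/ → biejurhobikeza.
Rule 3 (pre-rhotic lowering): /u/ is a high vowel immediately before /r/, so it lowers to [o]. /biejurhobikeza/ → biejorhobikeza.

biejorhobikeza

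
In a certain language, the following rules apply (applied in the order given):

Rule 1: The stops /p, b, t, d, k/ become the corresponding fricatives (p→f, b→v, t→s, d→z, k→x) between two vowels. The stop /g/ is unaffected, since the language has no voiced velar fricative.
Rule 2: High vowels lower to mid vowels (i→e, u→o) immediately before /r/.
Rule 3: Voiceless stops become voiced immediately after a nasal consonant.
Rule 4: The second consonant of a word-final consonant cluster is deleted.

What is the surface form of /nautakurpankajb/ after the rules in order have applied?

Rule 1 (intervocalic spirantization): /t/ is a stop between vowels /u/ and /a/, so it spirantizes to the fricative [s]. /k/ is a stop between vowels /a/ and /u/, so it spirantizes to the fricative [x]. /nautakurpankajb/ → nausaxurpankajb.
Rule 2 (pre-rhotic lowering): /u/ is a high vowel immediately before /r/, so it lowers to [o]. /nausaxurpankajb/ → nausaxorpankajb.
Rule 3 (post-nasal voicing): /k/ is a voiceless stop immediately after the nasal /n/, so it voices to [g]. /nausaxorpankajb/ → nausaxorpangajb.
Rule 4 (final cluster simplification): /b/ is the second consonant of a word-final cluster /jb/, so it deletes. /nausaxorpangajb/ → nausaxorpangaj.

nausaxorpangaj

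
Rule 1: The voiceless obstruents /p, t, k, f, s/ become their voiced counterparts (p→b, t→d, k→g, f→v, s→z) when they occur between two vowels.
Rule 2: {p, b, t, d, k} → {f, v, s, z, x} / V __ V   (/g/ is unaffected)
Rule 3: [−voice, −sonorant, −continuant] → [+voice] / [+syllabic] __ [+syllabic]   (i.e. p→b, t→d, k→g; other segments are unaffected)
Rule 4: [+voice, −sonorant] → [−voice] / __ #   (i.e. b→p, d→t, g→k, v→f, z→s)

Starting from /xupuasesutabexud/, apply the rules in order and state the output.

Rule 1 (intervocalic voicing): /p/ is a voiceless obstruent between vowels /u/ and /u/, so it voices to [b]. /s/ is a voiceless obstruent between vowels /a/ and /e/, so it voices to [z]. /s/ is a voiceless obstruent between vowels /e/ and /u/, so it voices to [z]. /t/ is a voiceless obstruent between vowels /u/ and /a/, so it voices to [d]. /xupuasesutabexud/ → xubuazezudabexud.
Rule 2 (intervocalic spirantization): /b/ is a stop between vowels /u/ and /u/, so it spirantizes to the fricative [v]. /d/ is a stop between vowels /u/ and /a/, so it spirantizes to the fricative [z]. /b/ is a stop between vowels /a/ and /e/, so it spirantizes to the fricative [v]. /xubuazezudabexud/ → xuvuazezuzavexud.
Rule 3 (intervocalic voicing): no segment meets the environment; /xuvuazezuzavexud/ is unchanged.
Rule 4 (final devoicing): /d/ is a voiced obstruent in word-final position, so it devoices to [t]. /xuvuazezuzavexud/ → xuvuazezuzavexut.

xuvuazezuzavexut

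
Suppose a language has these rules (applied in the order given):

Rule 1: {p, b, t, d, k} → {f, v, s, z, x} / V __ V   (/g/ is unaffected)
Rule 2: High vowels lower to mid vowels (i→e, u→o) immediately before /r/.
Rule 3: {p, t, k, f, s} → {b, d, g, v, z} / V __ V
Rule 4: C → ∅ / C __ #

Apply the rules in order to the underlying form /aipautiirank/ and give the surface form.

aivauzieran

Rule 1 (intervocalic spirantization): /p/ is a stop between vowels /i/ and /a/, so it spirantizes to the fricative [f]. /t/ is a stop between vowels /u/ and /i/, so it spirantizes to the fricative [s]. /aipautiirank/ → aifausiirank.
Rule 2 (pre-rhotic lowering): /i/ is a high vowel immediately before /r/, so it lowers to [e]. /aifausiirank/ → aifausierank.
Rule 3 (intervocalic voicing): /f/ is a voiceless obstruent between vowels /i/ and /a/, so it voices to [v]. /s/ is a voiceless obstruent between vowels /u/ and /i/, so it voices to [z]. /aifausierank/ → aivauzierank.
Rule 4 (final cluster simplification): /k/ is the second consonant of a word-final cluster /nk/, so it deletes. /aivauzierank/ → aivauzieran.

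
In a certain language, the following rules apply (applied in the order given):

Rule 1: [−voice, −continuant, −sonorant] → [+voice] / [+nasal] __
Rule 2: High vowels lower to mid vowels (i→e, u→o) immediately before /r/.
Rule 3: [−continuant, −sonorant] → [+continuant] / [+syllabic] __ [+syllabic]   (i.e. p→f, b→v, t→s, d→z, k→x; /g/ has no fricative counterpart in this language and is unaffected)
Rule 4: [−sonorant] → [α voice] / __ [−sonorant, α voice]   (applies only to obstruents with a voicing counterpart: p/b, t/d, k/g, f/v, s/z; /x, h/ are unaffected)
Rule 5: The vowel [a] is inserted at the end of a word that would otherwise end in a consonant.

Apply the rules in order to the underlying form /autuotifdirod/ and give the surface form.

ausuosivderoda

Rule 1 (post-nasal voicing): no segment meets the environment; /autuotifdirod/ is unchanged.
Rule 2 (pre-rhotic lowering): /i/ is a high vowel immediately before /r/, so it lowers to [e]. /autuotifdirod/ → autuotifderod.
Rule 3 (intervocalic spirantization): /t/ is a stop between vowels /u/ and /u/, so it spirantizes to the fricative [s]. /t/ is a stop between vowels /o/ and /i/, so it spirantizes to the fricative [s]. /autuotifderod/ → ausuosifderod.
Rule 4 (regressive voicing assimilation): /f/ precedes the voiced obstruent /d/, so it voices to [v] by assimilation. /ausuosifderod/ → ausuosivderod.
Rule 5 (final a-epenthesis): the form ends in the consonant /d/, so [a] is inserted word-finally. /ausuosivderod/ → ausuosivderoda.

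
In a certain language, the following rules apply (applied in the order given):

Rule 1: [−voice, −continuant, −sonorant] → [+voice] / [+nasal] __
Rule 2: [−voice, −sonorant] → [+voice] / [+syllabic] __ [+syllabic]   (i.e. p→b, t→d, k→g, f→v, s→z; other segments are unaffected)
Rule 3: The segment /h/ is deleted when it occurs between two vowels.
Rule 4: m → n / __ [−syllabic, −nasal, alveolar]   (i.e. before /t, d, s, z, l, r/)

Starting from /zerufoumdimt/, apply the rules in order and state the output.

Rule 1 (post-nasal voicing): /t/ is a voiceless stop immediately after the nasal /m/, so it voices to [d]. /zerufoumdimt/ → zerufoumdimd.
Rule 2 (intervocalic voicing): /f/ is a voiceless obstruent between vowels /u/ and /o/, so it voices to [v]. /zerufoumdimd/ → zeruvoumdimd.
Rule 3 (intervocalic h-deletion): no segment meets the environment; /zeruvoumdimd/ is unchanged.
Rule 4 (nasal place assimilation): /m/ precedes the alveolar consonant /d/, so it assimilates in place to [n]. /m/ precedes the alveolar consonant /d/, so it assimilates in place to [n]. /zeruvoumdimd/ → zeruvoundind.

zeruvoundind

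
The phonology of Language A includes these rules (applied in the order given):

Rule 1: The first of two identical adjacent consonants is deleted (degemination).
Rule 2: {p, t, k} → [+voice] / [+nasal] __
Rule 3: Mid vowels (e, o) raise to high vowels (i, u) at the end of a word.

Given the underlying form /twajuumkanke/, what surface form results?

Rule 1 (degemination): no segment meets the environment; /twajuumkanke/ is unchanged.
Rule 2 (post-nasal voicing): /k/ is a voiceless stop immediately after the nasal /m/, so it voices to [g]. /k/ is a voiceless stop immediately after the nasal /n/, so it voices to [g]. /twajuumkanke/ → twajuumgange.
Rule 3 (final vowel raising): /e/ is a mid vowel in word-final position, so it raises to [i]. /twajuumgange/ → twajuumgangi.

twajuumgangi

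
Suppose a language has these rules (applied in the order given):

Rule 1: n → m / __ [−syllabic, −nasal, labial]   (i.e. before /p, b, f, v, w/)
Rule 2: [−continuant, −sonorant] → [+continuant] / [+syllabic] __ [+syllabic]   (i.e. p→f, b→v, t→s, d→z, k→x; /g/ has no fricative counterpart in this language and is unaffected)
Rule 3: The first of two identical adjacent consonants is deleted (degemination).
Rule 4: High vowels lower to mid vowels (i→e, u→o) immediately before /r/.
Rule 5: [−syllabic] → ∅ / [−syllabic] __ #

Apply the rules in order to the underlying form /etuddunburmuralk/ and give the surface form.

esudumbormoral

Rule 1 (nasal place assimilation): /n/ precedes the labial consonant /b/, so it assimilates in place to [m]. /etuddunburmuralk/ → etuddumburmuralk.
Rule 2 (intervocalic spirantization): /t/ is a stop between vowels /e/ and /u/, so it spirantizes to the fricative [s]. /etuddumburmuralk/ → esuddumburmuralk.
Rule 3 (degemination): /dd/ is a geminate; the first /d/ deletes. /esuddumburmuralk/ → esudumburmuralk.
Rule 4 (pre-rhotic lowering): /u/ is a high vowel immediately before /r/, so it lowers to [o]. /u/ is a high vowel immediately before /r/, so it lowers to [o]. /esudumburmuralk/ → esudumbormoralk.
Rule 5 (final cluster simplification): /k/ is the second consonant of a word-final cluster /lk/, so it deletes. /esudumbormoralk/ → esudumbormoral.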